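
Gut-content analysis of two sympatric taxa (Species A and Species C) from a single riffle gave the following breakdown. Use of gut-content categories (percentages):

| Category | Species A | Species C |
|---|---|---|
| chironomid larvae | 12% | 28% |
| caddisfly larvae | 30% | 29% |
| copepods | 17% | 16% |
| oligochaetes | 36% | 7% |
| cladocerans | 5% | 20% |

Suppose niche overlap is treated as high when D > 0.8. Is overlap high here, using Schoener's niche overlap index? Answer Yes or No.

No

Convert percentages to proportions (divide by 100).
Σ|p₁ᵢ − p₂ᵢ| = 0.16 + 0.01 + 0.01 + 0.29 + 0.15 = 0.62
D = 1 − ½ × 0.62 = 1 − 0.310 = 0.6900
D = 0.6900 < 0.8 → No.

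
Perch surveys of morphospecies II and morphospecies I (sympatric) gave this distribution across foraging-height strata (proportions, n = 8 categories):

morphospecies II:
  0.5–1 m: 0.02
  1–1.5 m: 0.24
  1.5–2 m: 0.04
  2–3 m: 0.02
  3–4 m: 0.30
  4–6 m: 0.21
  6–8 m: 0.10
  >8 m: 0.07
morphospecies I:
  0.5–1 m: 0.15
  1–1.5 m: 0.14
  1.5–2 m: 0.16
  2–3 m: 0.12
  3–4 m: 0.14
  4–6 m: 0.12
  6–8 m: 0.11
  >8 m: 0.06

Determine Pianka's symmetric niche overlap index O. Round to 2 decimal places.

0.77

Σ p₁ᵢp₂ᵢ = 0.0030 + 0.0336 + 0.0064 + 0.0024 + 0.0420 + 0.0252 + 0.0110 + 0.0042 = 0.1278
Σp_1ᵢ² = 0.02² + 0.24² + 0.04² + 0.02² + 0.30² + 0.21² + 0.10² + 0.07² = 0.0004 + 0.0576 + 0.0016 + 0.0004 + 0.0900 + 0.0441 + 0.0100 + 0.0049 = 0.2090
Σp_2ᵢ² = 0.15² + 0.14² + 0.16² + 0.12² + 0.14² + 0.12² + 0.11² + 0.06² = 0.0225 + 0.0196 + 0.0256 + 0.0144 + 0.0196 + 0.0144 + 0.0121 + 0.0036 = 0.1318
O = 0.1278 / √(0.2090 × 0.1318) = 0.1278 / 0.16597 = 0.7700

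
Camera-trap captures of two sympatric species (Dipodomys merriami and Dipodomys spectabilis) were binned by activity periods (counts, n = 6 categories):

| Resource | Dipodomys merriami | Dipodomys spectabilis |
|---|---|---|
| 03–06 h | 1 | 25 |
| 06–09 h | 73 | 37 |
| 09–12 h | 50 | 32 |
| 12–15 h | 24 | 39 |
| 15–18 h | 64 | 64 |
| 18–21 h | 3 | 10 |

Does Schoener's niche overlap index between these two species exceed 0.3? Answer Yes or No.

Yes

Proportions for Dipodomys merriami (n=215): 1/215=0.0047, 73/215=0.3395, 50/215=0.2326, 24/215=0.1116, 64/215=0.2977, 3/215=0.0140
Proportions for Dipodomys spectabilis (n=207): 25/207=0.1208, 37/207=0.1787, 32/207=0.1546, 39/207=0.1884, 64/207=0.3092, 10/207=0.0483
Σ|p₁ᵢ − p₂ᵢ| = 0.1161 + 0.1608 + 0.0780 + 0.0768 + 0.0115 + 0.0343 = 0.4775
D = 1 − ½ × 0.4775 = 1 − 0.23875 = 0.76125
D = 0.76125 > 0.3 → Yes.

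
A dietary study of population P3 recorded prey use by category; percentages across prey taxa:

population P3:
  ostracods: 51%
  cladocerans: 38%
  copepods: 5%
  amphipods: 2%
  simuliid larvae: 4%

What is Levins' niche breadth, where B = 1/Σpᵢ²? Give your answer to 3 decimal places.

Convert percentages to proportions (divide by 100).
Σpᵢ² = 0.51² + 0.38² + 0.05² + 0.02² + 0.04² = 0.2601 + 0.1444 + 0.0025 + 0.0004 + 0.0016 = 0.4090
B = 1 / 0.4090 = 2.44499

2.445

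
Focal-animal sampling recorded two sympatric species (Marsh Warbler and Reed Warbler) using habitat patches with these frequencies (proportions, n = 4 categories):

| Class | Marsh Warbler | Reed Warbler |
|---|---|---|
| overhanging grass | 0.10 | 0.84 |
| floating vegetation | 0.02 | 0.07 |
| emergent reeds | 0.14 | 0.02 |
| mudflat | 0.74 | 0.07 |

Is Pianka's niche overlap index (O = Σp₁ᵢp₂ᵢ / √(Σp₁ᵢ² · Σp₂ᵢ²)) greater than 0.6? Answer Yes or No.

No

Σ p₁ᵢp₂ᵢ = 0.0840 + 0.0014 + 0.0028 + 0.0518 = 0.1400
Σp_1ᵢ² = 0.10² + 0.02² + 0.14² + 0.74² = 0.0100 + 0.0004 + 0.0196 + 0.5476 = 0.5776
Σp_2ᵢ² = 0.84² + 0.07² + 0.02² + 0.07² = 0.7056 + 0.0049 + 0.0004 + 0.0049 = 0.7158
O = 0.1400 / √(0.5776 × 0.7158) = 0.1400 / 0.64300 = 0.2177
O = 0.2177 < 0.6 → No.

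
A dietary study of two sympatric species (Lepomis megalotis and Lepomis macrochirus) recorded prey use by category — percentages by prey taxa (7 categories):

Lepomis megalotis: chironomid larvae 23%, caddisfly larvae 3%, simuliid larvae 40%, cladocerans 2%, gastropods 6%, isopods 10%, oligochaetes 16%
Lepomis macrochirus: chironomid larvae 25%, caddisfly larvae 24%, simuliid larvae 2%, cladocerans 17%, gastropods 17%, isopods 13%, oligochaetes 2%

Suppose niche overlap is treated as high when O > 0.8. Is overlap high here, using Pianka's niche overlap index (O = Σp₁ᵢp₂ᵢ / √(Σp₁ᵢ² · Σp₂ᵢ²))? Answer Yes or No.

No

Convert percentages to proportions (divide by 100).
Σ p₁ᵢp₂ᵢ = 0.0575 + 0.0072 + 0.0080 + 0.0034 + 0.0102 + 0.0130 + 0.0032 = 0.1025
Σp_1ᵢ² = 0.23² + 0.03² + 0.40² + 0.02² + 0.06² + 0.10² + 0.16² = 0.0529 + 0.0009 + 0.1600 + 0.0004 + 0.0036 + 0.0100 + 0.0256 = 0.2534
Σp_2ᵢ² = 0.25² + 0.24² + 0.02² + 0.17² + 0.17² + 0.13² + 0.02² = 0.0625 + 0.0576 + 0.0004 + 0.0289 + 0.0289 + 0.0169 + 0.0004 = 0.1956
O = 0.1025 / √(0.2534 × 0.1956) = 0.1025 / 0.22263 = 0.4604
O = 0.4604 < 0.8 → No.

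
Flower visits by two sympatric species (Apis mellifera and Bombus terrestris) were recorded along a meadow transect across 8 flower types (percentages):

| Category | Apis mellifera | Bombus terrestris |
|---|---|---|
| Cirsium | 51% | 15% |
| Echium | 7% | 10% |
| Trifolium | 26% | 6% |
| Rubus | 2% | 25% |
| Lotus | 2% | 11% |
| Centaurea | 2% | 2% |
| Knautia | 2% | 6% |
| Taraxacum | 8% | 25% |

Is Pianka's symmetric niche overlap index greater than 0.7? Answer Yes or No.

Convert percentages to proportions (divide by 100).
Σ p₁ᵢp₂ᵢ = 0.0765 + 0.0070 + 0.0156 + 0.0050 + 0.0022 + 0.0004 + 0.0012 + 0.0200 = 0.1279
Σp_1ᵢ² = 0.51² + 0.07² + 0.26² + 0.02² + 0.02² + 0.02² + 0.02² + 0.08² = 0.2601 + 0.0049 + 0.0676 + 0.0004 + 0.0004 + 0.0004 + 0.0004 + 0.0064 = 0.3406
Σp_2ᵢ² = 0.15² + 0.10² + 0.06² + 0.25² + 0.11² + 0.02² + 0.06² + 0.25² = 0.0225 + 0.0100 + 0.0036 + 0.0625 + 0.0121 + 0.0004 + 0.0036 + 0.0625 = 0.1772
O = 0.1279 / √(0.3406 × 0.1772) = 0.1279 / 0.24567 = 0.5206
O = 0.5206 < 0.7 → No.

No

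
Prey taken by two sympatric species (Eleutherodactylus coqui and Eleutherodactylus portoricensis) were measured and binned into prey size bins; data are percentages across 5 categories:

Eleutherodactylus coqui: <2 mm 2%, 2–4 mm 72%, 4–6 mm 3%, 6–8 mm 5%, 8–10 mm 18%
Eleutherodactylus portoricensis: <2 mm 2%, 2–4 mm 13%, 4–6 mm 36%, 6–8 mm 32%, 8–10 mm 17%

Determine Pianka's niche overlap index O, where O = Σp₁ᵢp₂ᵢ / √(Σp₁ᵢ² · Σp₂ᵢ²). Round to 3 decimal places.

Convert percentages to proportions (divide by 100).
Σ p₁ᵢp₂ᵢ = 0.0004 + 0.0936 + 0.0108 + 0.0160 + 0.0306 = 0.1514
Σp_1ᵢ² = 0.02² + 0.72² + 0.03² + 0.05² + 0.18² = 0.0004 + 0.5184 + 0.0009 + 0.0025 + 0.0324 = 0.5546
Σp_2ᵢ² = 0.02² + 0.13² + 0.36² + 0.32² + 0.17² = 0.0004 + 0.0169 + 0.1296 + 0.1024 + 0.0289 = 0.2782
O = 0.1514 / √(0.5546 × 0.2782) = 0.1514 / 0.392797 = 0.38544

0.385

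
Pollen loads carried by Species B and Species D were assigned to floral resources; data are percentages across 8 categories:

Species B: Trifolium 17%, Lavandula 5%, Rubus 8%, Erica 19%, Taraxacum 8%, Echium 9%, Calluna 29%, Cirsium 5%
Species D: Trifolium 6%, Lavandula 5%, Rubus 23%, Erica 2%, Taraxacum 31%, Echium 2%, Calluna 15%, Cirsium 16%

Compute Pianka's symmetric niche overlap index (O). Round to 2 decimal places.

0.60

Convert percentages to proportions (divide by 100).
Σ p₁ᵢp₂ᵢ = 0.0102 + 0.0025 + 0.0184 + 0.0038 + 0.0248 + 0.0018 + 0.0435 + 0.0080 = 0.1130
Σp_1ᵢ² = 0.17² + 0.05² + 0.08² + 0.19² + 0.08² + 0.09² + 0.29² + 0.05² = 0.0289 + 0.0025 + 0.0064 + 0.0361 + 0.0064 + 0.0081 + 0.0841 + 0.0025 = 0.1750
Σp_2ᵢ² = 0.06² + 0.05² + 0.23² + 0.02² + 0.31² + 0.02² + 0.15² + 0.16² = 0.0036 + 0.0025 + 0.0529 + 0.0004 + 0.0961 + 0.0004 + 0.0225 + 0.0256 = 0.2040
O = 0.1130 / √(0.1750 × 0.2040) = 0.1130 / 0.18894 = 0.5981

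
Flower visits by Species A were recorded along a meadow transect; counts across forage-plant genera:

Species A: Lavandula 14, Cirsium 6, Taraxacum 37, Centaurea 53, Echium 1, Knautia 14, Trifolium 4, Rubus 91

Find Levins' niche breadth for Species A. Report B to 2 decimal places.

3.75

Proportions for Species A (n=220): 14/220=0.0636, 6/220=0.0273, 37/220=0.1682, 53/220=0.2409, 1/220=0.0045, 14/220=0.0636, 4/220=0.0182, 91/220=0.4136
Σpᵢ² = 0.0636² + 0.0273² + 0.1682² + 0.2409² + 0.0045² + 0.0636² + 0.0182² + 0.4136² = 0.004045 + 0.000745 + 0.028291 + 0.058033 + 0.000020 + 0.004045 + 0.000331 + 0.171065 = 0.266575
B = 1 / 0.266575 = 3.7513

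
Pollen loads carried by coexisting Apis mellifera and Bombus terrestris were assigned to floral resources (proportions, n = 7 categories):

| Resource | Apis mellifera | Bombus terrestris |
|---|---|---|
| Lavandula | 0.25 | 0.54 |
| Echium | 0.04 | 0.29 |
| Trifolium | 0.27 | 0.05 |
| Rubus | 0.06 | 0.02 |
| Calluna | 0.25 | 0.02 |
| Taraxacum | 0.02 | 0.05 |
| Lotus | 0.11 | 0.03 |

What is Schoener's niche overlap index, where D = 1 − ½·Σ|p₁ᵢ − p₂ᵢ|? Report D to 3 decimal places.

Σ|p₁ᵢ − p₂ᵢ| = 0.29 + 0.25 + 0.22 + 0.04 + 0.23 + 0.03 + 0.08 = 1.14
D = 1 − ½ × 1.14 = 1 − 0.570 = 0.43000

0.430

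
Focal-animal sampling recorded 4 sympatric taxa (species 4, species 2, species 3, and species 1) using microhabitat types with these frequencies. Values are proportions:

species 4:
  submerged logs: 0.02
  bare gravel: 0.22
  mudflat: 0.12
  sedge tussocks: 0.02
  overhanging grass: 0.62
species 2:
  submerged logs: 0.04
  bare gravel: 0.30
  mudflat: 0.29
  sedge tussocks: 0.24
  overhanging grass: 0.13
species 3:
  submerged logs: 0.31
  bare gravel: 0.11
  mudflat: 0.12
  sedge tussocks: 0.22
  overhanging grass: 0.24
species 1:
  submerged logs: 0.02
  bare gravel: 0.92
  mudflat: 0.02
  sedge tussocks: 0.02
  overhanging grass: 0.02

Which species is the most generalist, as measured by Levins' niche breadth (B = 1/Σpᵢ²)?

Σp_4ᵢ² = 0.02² + 0.22² + 0.12² + 0.02² + 0.62² = 0.0004 + 0.0484 + 0.0144 + 0.0004 + 0.3844 = 0.4480
B_4 = 1 / 0.4480 = 2.2321
Σp_2ᵢ² = 0.04² + 0.30² + 0.29² + 0.24² + 0.13² = 0.0016 + 0.0900 + 0.0841 + 0.0576 + 0.0169 = 0.2502
B_2 = 1 / 0.2502 = 3.9968
Σp_3ᵢ² = 0.31² + 0.11² + 0.12² + 0.22² + 0.24² = 0.0961 + 0.0121 + 0.0144 + 0.0484 + 0.0576 = 0.2286
B_3 = 1 / 0.2286 = 4.3745
Σp_1ᵢ² = 0.02² + 0.92² + 0.02² + 0.02² + 0.02² = 0.0004 + 0.8464 + 0.0004 + 0.0004 + 0.0004 = 0.8480
B_1 = 1 / 0.8480 = 1.1792
Highest B → broadest niche (most generalist): species 3 (B = 4.37).

species 3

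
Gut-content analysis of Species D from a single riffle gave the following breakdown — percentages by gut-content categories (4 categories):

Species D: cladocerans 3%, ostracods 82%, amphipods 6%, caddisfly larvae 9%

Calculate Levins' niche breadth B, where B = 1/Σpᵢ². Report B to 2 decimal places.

1.46

Convert percentages to proportions (divide by 100).
Σpᵢ² = 0.03² + 0.82² + 0.06² + 0.09² = 0.0009 + 0.6724 + 0.0036 + 0.0081 = 0.6850
B = 1 / 0.6850 = 1.4599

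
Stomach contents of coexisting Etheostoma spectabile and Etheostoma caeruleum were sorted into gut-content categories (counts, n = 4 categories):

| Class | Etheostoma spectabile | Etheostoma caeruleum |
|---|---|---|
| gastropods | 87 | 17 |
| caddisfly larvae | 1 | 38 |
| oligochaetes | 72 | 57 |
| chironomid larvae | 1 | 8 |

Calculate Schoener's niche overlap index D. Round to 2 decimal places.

0.60

Proportions for Etheostoma spectabile (n=161): 87/161=0.5404, 1/161=0.0062, 72/161=0.4472, 1/161=0.0062
Proportions for Etheostoma caeruleum (n=120): 17/120=0.1417, 38/120=0.3167, 57/120=0.4750, 8/120=0.0667
Σ|p₁ᵢ − p₂ᵢ| = 0.3987 + 0.3105 + 0.0278 + 0.0605 = 0.7975
D = 1 − ½ × 0.7975 = 1 − 0.39875 = 0.60125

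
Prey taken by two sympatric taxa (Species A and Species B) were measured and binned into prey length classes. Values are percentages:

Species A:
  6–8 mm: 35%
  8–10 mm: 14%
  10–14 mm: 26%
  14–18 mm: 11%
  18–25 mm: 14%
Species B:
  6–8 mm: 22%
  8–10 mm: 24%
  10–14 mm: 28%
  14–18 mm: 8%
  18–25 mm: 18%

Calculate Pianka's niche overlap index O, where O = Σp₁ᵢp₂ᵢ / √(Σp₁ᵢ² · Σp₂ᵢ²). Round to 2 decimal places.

0.94

Convert percentages to proportions (divide by 100).
Σ p₁ᵢp₂ᵢ = 0.0770 + 0.0336 + 0.0728 + 0.0088 + 0.0252 = 0.2174
Σp_1ᵢ² = 0.35² + 0.14² + 0.26² + 0.11² + 0.14² = 0.1225 + 0.0196 + 0.0676 + 0.0121 + 0.0196 = 0.2414
Σp_2ᵢ² = 0.22² + 0.24² + 0.28² + 0.08² + 0.18² = 0.0484 + 0.0576 + 0.0784 + 0.0064 + 0.0324 = 0.2232
O = 0.2174 / √(0.2414 × 0.2232) = 0.2174 / 0.23212 = 0.9366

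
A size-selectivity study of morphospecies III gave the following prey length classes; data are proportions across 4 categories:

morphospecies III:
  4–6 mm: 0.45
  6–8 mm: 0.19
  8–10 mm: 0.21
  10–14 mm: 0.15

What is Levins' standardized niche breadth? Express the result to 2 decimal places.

Σpᵢ² = 0.45² + 0.19² + 0.21² + 0.15² = 0.2025 + 0.0361 + 0.0441 + 0.0225 = 0.3052
B = 1 / 0.3052 = 3.2765
Bₛ = (B − 1)/(n − 1) = (3.2765 − 1)/(4 − 1) = 2.2765/3 = 0.7588

0.76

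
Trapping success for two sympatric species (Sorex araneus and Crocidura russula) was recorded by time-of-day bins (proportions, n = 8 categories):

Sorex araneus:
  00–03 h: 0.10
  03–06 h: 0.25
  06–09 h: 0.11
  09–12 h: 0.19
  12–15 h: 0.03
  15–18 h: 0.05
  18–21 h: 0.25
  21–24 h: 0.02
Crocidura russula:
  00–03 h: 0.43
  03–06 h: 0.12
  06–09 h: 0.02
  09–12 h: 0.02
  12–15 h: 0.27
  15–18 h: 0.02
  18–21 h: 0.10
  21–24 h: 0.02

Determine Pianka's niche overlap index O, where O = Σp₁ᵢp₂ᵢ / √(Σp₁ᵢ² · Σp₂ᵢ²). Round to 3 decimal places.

0.493

Σ p₁ᵢp₂ᵢ = 0.0430 + 0.0300 + 0.0022 + 0.0038 + 0.0081 + 0.0010 + 0.0250 + 0.0004 = 0.1135
Σp_1ᵢ² = 0.10² + 0.25² + 0.11² + 0.19² + 0.03² + 0.05² + 0.25² + 0.02² = 0.0100 + 0.0625 + 0.0121 + 0.0361 + 0.0009 + 0.0025 + 0.0625 + 0.0004 = 0.1870
Σp_2ᵢ² = 0.43² + 0.12² + 0.02² + 0.02² + 0.27² + 0.02² + 0.10² + 0.02² = 0.1849 + 0.0144 + 0.0004 + 0.0004 + 0.0729 + 0.0004 + 0.0100 + 0.0004 = 0.2838
O = 0.1135 / √(0.1870 × 0.2838) = 0.1135 / 0.230371 = 0.49268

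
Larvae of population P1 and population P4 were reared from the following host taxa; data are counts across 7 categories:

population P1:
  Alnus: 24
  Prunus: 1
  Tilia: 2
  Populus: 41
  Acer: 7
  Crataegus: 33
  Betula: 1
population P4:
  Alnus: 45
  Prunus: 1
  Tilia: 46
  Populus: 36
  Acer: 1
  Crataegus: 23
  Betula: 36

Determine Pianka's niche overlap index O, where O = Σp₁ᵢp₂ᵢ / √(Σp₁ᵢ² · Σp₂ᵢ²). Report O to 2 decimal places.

0.69

Proportions for population P1 (n=109): 24/109=0.2202, 1/109=0.0092, 2/109=0.0183, 41/109=0.3761, 7/109=0.0642, 33/109=0.3028, 1/109=0.0092
Proportions for population P4 (n=188): 45/188=0.2394, 1/188=0.0053, 46/188=0.2447, 36/188=0.1915, 1/188=0.0053, 23/188=0.1223, 36/188=0.1915
Σ p₁ᵢp₂ᵢ = 0.052716 + 0.000049 + 0.004478 + 0.072023 + 0.000340 + 0.037032 + 0.001762 = 0.168400
Σp_1ᵢ² = 0.2202² + 0.0092² + 0.0183² + 0.3761² + 0.0642² + 0.3028² + 0.0092² = 0.048488 + 0.000085 + 0.000335 + 0.141451 + 0.004122 + 0.091688 + 0.000085 = 0.286254
Σp_2ᵢ² = 0.2394² + 0.0053² + 0.2447² + 0.1915² + 0.0053² + 0.1223² + 0.1915² = 0.057312 + 0.000028 + 0.059878 + 0.036672 + 0.000028 + 0.014957 + 0.036672 = 0.205547
O = 0.168400 / √(0.286254 × 0.205547) = 0.168400 / 0.2425668 = 0.6942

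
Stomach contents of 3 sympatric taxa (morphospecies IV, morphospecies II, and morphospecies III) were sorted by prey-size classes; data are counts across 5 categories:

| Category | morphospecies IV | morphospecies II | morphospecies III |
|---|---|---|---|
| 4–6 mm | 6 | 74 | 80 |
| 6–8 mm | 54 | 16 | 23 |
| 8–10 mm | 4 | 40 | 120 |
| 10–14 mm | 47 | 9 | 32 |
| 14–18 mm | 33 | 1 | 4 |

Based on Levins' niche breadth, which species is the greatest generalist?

Proportions for morphospecies IV (n=144): 6/144=0.0417, 54/144=0.3750, 4/144=0.0278, 47/144=0.3264, 33/144=0.2292
Proportions for morphospecies II (n=140): 74/140=0.5286, 16/140=0.1143, 40/140=0.2857, 9/140=0.0643, 1/140=0.0071
Proportions for morphospecies III (n=259): 80/259=0.3089, 23/259=0.0888, 120/259=0.4633, 32/259=0.1236, 4/259=0.0154
Σp_IVᵢ² = 0.0417² + 0.3750² + 0.0278² + 0.3264² + 0.2292² = 0.001739 + 0.140625 + 0.000773 + 0.106537 + 0.052533 = 0.302207
B_IV = 1 / 0.302207 = 3.3090
Σp_IIᵢ² = 0.5286² + 0.1143² + 0.2857² + 0.0643² + 0.0071² = 0.279418 + 0.013064 + 0.081624 + 0.004134 + 0.000050 = 0.378290
B_II = 1 / 0.378290 = 2.6435
Σp_IIIᵢ² = 0.3089² + 0.0888² + 0.4633² + 0.1236² + 0.0154² = 0.095419 + 0.007885 + 0.214647 + 0.015277 + 0.000237 = 0.333465
B_III = 1 / 0.333465 = 2.9988
Highest B → broadest niche (most generalist): morphospecies IV (B = 3.31).

morphospecies IV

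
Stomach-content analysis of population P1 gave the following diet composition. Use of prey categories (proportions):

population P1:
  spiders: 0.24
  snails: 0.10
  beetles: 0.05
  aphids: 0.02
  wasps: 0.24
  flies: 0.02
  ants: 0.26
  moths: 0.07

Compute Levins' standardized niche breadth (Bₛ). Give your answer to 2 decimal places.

Σpᵢ² = 0.24² + 0.10² + 0.05² + 0.02² + 0.24² + 0.02² + 0.26² + 0.07² = 0.0576 + 0.0100 + 0.0025 + 0.0004 + 0.0576 + 0.0004 + 0.0676 + 0.0049 = 0.2010
B = 1 / 0.2010 = 4.9751
Bₛ = (B − 1)/(n − 1) = (4.9751 − 1)/(8 − 1) = 3.9751/7 = 0.5679

0.57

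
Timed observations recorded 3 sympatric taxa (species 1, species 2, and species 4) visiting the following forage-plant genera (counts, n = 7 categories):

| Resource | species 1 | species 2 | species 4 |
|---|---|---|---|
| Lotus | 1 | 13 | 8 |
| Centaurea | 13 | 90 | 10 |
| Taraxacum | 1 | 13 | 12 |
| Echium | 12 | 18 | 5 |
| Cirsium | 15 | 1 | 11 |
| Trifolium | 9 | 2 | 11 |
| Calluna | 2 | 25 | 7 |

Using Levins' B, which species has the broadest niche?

Proportions for species 1 (n=53): 1/53=0.0189, 13/53=0.2453, 1/53=0.0189, 12/53=0.2264, 15/53=0.2830, 9/53=0.1698, 2/53=0.0377
Proportions for species 2 (n=162): 13/162=0.0802, 90/162=0.5556, 13/162=0.0802, 18/162=0.1111, 1/162=0.0062, 2/162=0.0123, 25/162=0.1543
Proportions for species 4 (n=64): 8/64=0.1250, 10/64=0.1563, 12/64=0.1875, 5/64=0.0781, 11/64=0.1719, 11/64=0.1719, 7/64=0.1094
Σp_1ᵢ² = 0.0189² + 0.2453² + 0.0189² + 0.2264² + 0.2830² + 0.1698² + 0.0377² = 0.000357 + 0.060172 + 0.000357 + 0.051257 + 0.080089 + 0.028832 + 0.001421 = 0.222485
B_1 = 1 / 0.222485 = 4.4947
Σp_2ᵢ² = 0.0802² + 0.5556² + 0.0802² + 0.1111² + 0.0062² + 0.0123² + 0.1543² = 0.006432 + 0.308691 + 0.006432 + 0.012343 + 0.000038 + 0.000151 + 0.023808 = 0.357895
B_2 = 1 / 0.357895 = 2.7941
Σp_4ᵢ² = 0.1250² + 0.1563² + 0.1875² + 0.0781² + 0.1719² + 0.1719² + 0.1094² = 0.015625 + 0.024430 + 0.035156 + 0.006100 + 0.029550 + 0.029550 + 0.011968 = 0.152379
B_4 = 1 / 0.152379 = 6.5626
Highest B → broadest niche (most generalist): species 4 (B = 6.56).

species 4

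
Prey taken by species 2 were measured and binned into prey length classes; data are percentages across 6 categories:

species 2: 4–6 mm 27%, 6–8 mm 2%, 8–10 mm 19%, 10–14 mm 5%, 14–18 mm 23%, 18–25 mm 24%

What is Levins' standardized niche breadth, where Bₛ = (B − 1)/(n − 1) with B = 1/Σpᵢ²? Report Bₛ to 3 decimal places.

0.699

Convert percentages to proportions (divide by 100).
Σpᵢ² = 0.27² + 0.02² + 0.19² + 0.05² + 0.23² + 0.24² = 0.0729 + 0.0004 + 0.0361 + 0.0025 + 0.0529 + 0.0576 = 0.2224
B = 1 / 0.2224 = 4.49640
Bₛ = (B − 1)/(n − 1) = (4.49640 − 1)/(6 − 1) = 3.49640/5 = 0.69928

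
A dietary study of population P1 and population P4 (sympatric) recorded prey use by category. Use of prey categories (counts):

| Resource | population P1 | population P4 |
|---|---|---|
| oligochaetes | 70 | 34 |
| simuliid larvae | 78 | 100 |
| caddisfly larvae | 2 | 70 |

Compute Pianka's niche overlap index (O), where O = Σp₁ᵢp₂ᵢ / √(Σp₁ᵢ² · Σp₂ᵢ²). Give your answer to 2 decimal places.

Proportions for population P1 (n=150): 70/150=0.4667, 78/150=0.5200, 2/150=0.0133
Proportions for population P4 (n=204): 34/204=0.1667, 100/204=0.4902, 70/204=0.3431
Σ p₁ᵢp₂ᵢ = 0.077799 + 0.254904 + 0.004563 = 0.337266
Σp_1ᵢ² = 0.4667² + 0.5200² + 0.0133² = 0.217809 + 0.270400 + 0.000177 = 0.488386
Σp_2ᵢ² = 0.1667² + 0.4902² + 0.3431² = 0.027789 + 0.240296 + 0.117718 = 0.385803
O = 0.337266 / √(0.488386 × 0.385803) = 0.337266 / 0.4340746 = 0.7770

0.78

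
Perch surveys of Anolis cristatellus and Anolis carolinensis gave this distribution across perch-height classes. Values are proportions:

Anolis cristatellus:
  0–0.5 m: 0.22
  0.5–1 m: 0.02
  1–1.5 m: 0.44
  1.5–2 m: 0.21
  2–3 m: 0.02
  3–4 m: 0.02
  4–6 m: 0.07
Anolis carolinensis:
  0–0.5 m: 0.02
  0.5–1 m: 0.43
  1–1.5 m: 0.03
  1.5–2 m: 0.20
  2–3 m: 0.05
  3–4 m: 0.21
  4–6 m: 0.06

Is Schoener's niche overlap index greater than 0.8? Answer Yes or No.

No

Σ|p₁ᵢ − p₂ᵢ| = 0.20 + 0.41 + 0.41 + 0.01 + 0.03 + 0.19 + 0.01 = 1.26
D = 1 − ½ × 1.26 = 1 − 0.630 = 0.3700
D = 0.3700 < 0.8 → No.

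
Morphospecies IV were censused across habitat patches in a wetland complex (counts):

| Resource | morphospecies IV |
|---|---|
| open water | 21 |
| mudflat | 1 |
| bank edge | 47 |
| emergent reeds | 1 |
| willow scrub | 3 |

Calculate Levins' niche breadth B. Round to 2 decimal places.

Proportions for morphospecies IV (n=73): 21/73=0.2877, 1/73=0.0137, 47/73=0.6438, 1/73=0.0137, 3/73=0.0411
Σpᵢ² = 0.2877² + 0.0137² + 0.6438² + 0.0137² + 0.0411² = 0.082771 + 0.000188 + 0.414478 + 0.000188 + 0.001689 = 0.499314
B = 1 / 0.499314 = 2.0027

2.00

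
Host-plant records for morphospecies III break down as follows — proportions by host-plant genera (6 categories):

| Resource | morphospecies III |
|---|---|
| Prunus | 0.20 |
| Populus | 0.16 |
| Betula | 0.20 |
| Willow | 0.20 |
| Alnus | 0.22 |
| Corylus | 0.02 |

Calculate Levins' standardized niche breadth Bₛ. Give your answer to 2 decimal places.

0.83

Σpᵢ² = 0.20² + 0.16² + 0.20² + 0.20² + 0.22² + 0.02² = 0.0400 + 0.0256 + 0.0400 + 0.0400 + 0.0484 + 0.0004 = 0.1944
B = 1 / 0.1944 = 5.1440
Bₛ = (B − 1)/(n − 1) = (5.1440 − 1)/(6 − 1) = 4.1440/5 = 0.8288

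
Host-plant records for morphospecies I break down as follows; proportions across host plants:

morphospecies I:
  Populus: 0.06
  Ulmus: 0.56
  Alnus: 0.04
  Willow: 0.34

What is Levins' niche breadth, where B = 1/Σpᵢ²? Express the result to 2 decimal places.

2.30

Σpᵢ² = 0.06² + 0.56² + 0.04² + 0.34² = 0.0036 + 0.3136 + 0.0016 + 0.1156 = 0.4344
B = 1 / 0.4344 = 2.3020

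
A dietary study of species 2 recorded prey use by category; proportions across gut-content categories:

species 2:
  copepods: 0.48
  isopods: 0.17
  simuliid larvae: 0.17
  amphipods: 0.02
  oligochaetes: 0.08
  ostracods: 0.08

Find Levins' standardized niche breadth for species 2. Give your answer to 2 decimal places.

0.46

Σpᵢ² = 0.48² + 0.17² + 0.17² + 0.02² + 0.08² + 0.08² = 0.2304 + 0.0289 + 0.0289 + 0.0004 + 0.0064 + 0.0064 = 0.3014
B = 1 / 0.3014 = 3.3179
Bₛ = (B − 1)/(n − 1) = (3.3179 − 1)/(6 − 1) = 2.3179/5 = 0.4636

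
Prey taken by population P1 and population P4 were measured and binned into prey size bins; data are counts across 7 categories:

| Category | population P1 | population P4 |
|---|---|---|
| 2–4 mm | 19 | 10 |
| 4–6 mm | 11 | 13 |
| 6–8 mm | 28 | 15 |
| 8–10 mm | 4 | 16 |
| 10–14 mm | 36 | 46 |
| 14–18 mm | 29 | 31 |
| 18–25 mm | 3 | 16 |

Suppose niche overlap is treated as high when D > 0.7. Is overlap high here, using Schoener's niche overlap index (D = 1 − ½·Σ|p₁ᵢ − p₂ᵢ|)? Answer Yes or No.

Yes

Proportions for population P1 (n=130): 19/130=0.1462, 11/130=0.0846, 28/130=0.2154, 4/130=0.0308, 36/130=0.2769, 29/130=0.2231, 3/130=0.0231
Proportions for population P4 (n=147): 10/147=0.0680, 13/147=0.0884, 15/147=0.1020, 16/147=0.1088, 46/147=0.3129, 31/147=0.2109, 16/147=0.1088
Σ|p₁ᵢ − p₂ᵢ| = 0.0782 + 0.0038 + 0.1134 + 0.0780 + 0.0360 + 0.0122 + 0.0857 = 0.4073
D = 1 − ½ × 0.4073 = 1 − 0.20365 = 0.79635
D = 0.79635 > 0.7 → Yes.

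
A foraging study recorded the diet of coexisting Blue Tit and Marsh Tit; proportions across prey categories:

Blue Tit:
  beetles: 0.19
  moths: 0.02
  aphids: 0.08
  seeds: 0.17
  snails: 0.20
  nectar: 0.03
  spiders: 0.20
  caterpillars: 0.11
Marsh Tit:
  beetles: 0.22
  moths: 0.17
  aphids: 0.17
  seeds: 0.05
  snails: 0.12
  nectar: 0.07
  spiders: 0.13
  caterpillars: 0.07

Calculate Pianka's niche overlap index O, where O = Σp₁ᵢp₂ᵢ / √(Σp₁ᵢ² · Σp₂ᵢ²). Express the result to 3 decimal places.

0.809

Σ p₁ᵢp₂ᵢ = 0.0418 + 0.0034 + 0.0136 + 0.0085 + 0.0240 + 0.0021 + 0.0260 + 0.0077 = 0.1271
Σp_1ᵢ² = 0.19² + 0.02² + 0.08² + 0.17² + 0.20² + 0.03² + 0.20² + 0.11² = 0.0361 + 0.0004 + 0.0064 + 0.0289 + 0.0400 + 0.0009 + 0.0400 + 0.0121 = 0.1648
Σp_2ᵢ² = 0.22² + 0.17² + 0.17² + 0.05² + 0.12² + 0.07² + 0.13² + 0.07² = 0.0484 + 0.0289 + 0.0289 + 0.0025 + 0.0144 + 0.0049 + 0.0169 + 0.0049 = 0.1498
O = 0.1271 / √(0.1648 × 0.1498) = 0.1271 / 0.157121 = 0.80893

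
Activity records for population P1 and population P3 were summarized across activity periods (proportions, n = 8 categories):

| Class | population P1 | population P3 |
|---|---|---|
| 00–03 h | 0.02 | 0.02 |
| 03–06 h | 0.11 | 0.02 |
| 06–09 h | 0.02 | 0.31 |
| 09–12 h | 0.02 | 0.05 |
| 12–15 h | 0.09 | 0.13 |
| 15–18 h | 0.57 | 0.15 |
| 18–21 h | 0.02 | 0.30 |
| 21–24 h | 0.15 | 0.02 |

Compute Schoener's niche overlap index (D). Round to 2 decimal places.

0.36

Σ|p₁ᵢ − p₂ᵢ| = 0.00 + 0.09 + 0.29 + 0.03 + 0.04 + 0.42 + 0.28 + 0.13 = 1.28
D = 1 − ½ × 1.28 = 1 − 0.640 = 0.3600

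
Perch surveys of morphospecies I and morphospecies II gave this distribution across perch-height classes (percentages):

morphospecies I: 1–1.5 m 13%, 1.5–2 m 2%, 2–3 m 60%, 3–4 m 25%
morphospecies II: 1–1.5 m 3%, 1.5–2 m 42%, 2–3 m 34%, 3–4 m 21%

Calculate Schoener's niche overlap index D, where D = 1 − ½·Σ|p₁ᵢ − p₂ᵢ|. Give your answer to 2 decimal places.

0.60

Convert percentages to proportions (divide by 100).
Σ|p₁ᵢ − p₂ᵢ| = 0.10 + 0.40 + 0.26 + 0.04 = 0.80
D = 1 − ½ × 0.80 = 1 − 0.400 = 0.6000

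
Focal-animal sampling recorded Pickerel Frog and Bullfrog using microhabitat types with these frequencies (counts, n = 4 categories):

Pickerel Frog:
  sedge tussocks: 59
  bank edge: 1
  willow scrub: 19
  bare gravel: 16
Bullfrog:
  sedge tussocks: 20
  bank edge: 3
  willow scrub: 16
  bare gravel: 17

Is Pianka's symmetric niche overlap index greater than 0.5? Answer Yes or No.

Yes

Proportions for Pickerel Frog (n=95): 59/95=0.6211, 1/95=0.0105, 19/95=0.2000, 16/95=0.1684
Proportions for Bullfrog (n=56): 20/56=0.3571, 3/56=0.0536, 16/56=0.2857, 17/56=0.3036
Σ p₁ᵢp₂ᵢ = 0.221795 + 0.000563 + 0.057140 + 0.051126 = 0.330624
Σp_1ᵢ² = 0.6211² + 0.0105² + 0.2000² + 0.1684² = 0.385765 + 0.000110 + 0.040000 + 0.028359 = 0.454234
Σp_2ᵢ² = 0.3571² + 0.0536² + 0.2857² + 0.3036² = 0.127520 + 0.002873 + 0.081624 + 0.092173 = 0.304190
O = 0.330624 / √(0.454234 × 0.304190) = 0.330624 / 0.3717169 = 0.8895
O = 0.8895 > 0.5 → Yes.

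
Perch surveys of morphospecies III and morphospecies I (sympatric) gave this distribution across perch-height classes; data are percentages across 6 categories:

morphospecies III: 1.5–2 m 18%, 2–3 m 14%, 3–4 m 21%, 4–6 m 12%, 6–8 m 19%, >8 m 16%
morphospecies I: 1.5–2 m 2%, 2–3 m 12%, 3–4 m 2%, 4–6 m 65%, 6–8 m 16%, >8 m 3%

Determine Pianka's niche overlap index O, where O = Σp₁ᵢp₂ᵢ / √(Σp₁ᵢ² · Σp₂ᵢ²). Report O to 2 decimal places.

0.49

Convert percentages to proportions (divide by 100).
Σ p₁ᵢp₂ᵢ = 0.0036 + 0.0168 + 0.0042 + 0.0780 + 0.0304 + 0.0048 = 0.1378
Σp_1ᵢ² = 0.18² + 0.14² + 0.21² + 0.12² + 0.19² + 0.16² = 0.0324 + 0.0196 + 0.0441 + 0.0144 + 0.0361 + 0.0256 = 0.1722
Σp_2ᵢ² = 0.02² + 0.12² + 0.02² + 0.65² + 0.16² + 0.03² = 0.0004 + 0.0144 + 0.0004 + 0.4225 + 0.0256 + 0.0009 = 0.4642
O = 0.1378 / √(0.1722 × 0.4642) = 0.1378 / 0.28273 = 0.4874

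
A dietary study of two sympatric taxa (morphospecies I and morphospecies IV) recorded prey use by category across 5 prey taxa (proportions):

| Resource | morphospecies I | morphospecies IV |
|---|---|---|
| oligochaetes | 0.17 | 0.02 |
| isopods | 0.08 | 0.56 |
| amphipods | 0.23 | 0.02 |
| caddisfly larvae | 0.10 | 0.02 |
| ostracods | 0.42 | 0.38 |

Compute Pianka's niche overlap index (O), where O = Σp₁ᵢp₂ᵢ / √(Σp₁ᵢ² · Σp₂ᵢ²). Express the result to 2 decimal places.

0.60

Σ p₁ᵢp₂ᵢ = 0.0034 + 0.0448 + 0.0046 + 0.0020 + 0.1596 = 0.2144
Σp_1ᵢ² = 0.17² + 0.08² + 0.23² + 0.10² + 0.42² = 0.0289 + 0.0064 + 0.0529 + 0.0100 + 0.1764 = 0.2746
Σp_2ᵢ² = 0.02² + 0.56² + 0.02² + 0.02² + 0.38² = 0.0004 + 0.3136 + 0.0004 + 0.0004 + 0.1444 = 0.4592
O = 0.2144 / √(0.2746 × 0.4592) = 0.2144 / 0.35510 = 0.6038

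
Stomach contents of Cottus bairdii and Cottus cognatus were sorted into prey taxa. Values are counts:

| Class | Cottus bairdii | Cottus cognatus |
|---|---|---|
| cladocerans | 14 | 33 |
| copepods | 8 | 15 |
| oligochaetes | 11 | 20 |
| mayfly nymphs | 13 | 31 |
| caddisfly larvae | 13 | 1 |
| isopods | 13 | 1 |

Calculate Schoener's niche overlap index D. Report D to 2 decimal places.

Proportions for Cottus bairdii (n=72): 14/72=0.1944, 8/72=0.1111, 11/72=0.1528, 13/72=0.1806, 13/72=0.1806, 13/72=0.1806
Proportions for Cottus cognatus (n=101): 33/101=0.3267, 15/101=0.1485, 20/101=0.1980, 31/101=0.3069, 1/101=0.0099, 1/101=0.0099
Σ|p₁ᵢ − p₂ᵢ| = 0.1323 + 0.0374 + 0.0452 + 0.1263 + 0.1707 + 0.1707 = 0.6826
D = 1 − ½ × 0.6826 = 1 − 0.34130 = 0.65870

0.66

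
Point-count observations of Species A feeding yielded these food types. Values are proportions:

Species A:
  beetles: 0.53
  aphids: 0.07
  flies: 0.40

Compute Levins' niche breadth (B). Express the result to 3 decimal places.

2.243

Σpᵢ² = 0.53² + 0.07² + 0.40² = 0.2809 + 0.0049 + 0.1600 = 0.4458
B = 1 / 0.4458 = 2.24316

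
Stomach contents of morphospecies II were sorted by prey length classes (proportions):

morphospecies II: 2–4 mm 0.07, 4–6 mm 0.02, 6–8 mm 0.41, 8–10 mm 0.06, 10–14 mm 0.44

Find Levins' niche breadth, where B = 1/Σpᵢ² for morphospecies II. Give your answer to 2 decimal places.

2.70

Σpᵢ² = 0.07² + 0.02² + 0.41² + 0.06² + 0.44² = 0.0049 + 0.0004 + 0.1681 + 0.0036 + 0.1936 = 0.3706
B = 1 / 0.3706 = 2.6983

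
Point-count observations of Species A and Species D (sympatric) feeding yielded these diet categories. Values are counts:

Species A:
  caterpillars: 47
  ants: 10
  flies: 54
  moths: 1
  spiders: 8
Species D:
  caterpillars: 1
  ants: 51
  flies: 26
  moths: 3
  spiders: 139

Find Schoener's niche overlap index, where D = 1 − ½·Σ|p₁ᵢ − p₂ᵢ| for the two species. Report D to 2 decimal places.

0.28

Proportions for Species A (n=120): 47/120=0.3917, 10/120=0.0833, 54/120=0.4500, 1/120=0.0083, 8/120=0.0667
Proportions for Species D (n=220): 1/220=0.0045, 51/220=0.2318, 26/220=0.1182, 3/220=0.0136, 139/220=0.6318
Σ|p₁ᵢ − p₂ᵢ| = 0.3872 + 0.1485 + 0.3318 + 0.0053 + 0.5651 = 1.4379
D = 1 − ½ × 1.4379 = 1 − 0.71895 = 0.28105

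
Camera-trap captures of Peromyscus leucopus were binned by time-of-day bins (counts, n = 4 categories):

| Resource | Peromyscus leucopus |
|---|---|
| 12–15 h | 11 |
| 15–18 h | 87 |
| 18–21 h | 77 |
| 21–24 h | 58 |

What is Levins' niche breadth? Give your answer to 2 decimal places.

3.20

Proportions for Peromyscus leucopus (n=233): 11/233=0.0472, 87/233=0.3734, 77/233=0.3305, 58/233=0.2489
Σpᵢ² = 0.0472² + 0.3734² + 0.3305² + 0.2489² = 0.002228 + 0.139428 + 0.109230 + 0.061951 = 0.312837
B = 1 / 0.312837 = 3.1966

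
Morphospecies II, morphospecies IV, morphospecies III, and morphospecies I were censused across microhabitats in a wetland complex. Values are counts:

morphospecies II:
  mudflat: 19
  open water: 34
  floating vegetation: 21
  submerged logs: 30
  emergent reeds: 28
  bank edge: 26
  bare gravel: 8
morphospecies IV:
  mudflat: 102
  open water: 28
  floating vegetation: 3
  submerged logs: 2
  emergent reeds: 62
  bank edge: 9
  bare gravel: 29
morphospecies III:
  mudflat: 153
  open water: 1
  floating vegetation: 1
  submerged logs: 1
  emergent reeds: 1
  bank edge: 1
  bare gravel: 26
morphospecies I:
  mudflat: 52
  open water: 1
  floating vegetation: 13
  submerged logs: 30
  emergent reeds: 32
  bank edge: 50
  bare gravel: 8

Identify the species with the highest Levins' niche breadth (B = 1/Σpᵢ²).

morphospecies II

Proportions for morphospecies II (n=166): 19/166=0.1145, 34/166=0.2048, 21/166=0.1265, 30/166=0.1807, 28/166=0.1687, 26/166=0.1566, 8/166=0.0482
Proportions for morphospecies IV (n=235): 102/235=0.4340, 28/235=0.1191, 3/235=0.0128, 2/235=0.0085, 62/235=0.2638, 9/235=0.0383, 29/235=0.1234
Proportions for morphospecies III (n=184): 153/184=0.8315, 1/184=0.0054, 1/184=0.0054, 1/184=0.0054, 1/184=0.0054, 1/184=0.0054, 26/184=0.1413
Proportions for morphospecies I (n=186): 52/186=0.2796, 1/186=0.0054, 13/186=0.0699, 30/186=0.1613, 32/186=0.1720, 50/186=0.2688, 8/186=0.0430
Σp_IIᵢ² = 0.1145² + 0.2048² + 0.1265² + 0.1807² + 0.1687² + 0.1566² + 0.0482² = 0.013110 + 0.041943 + 0.016002 + 0.032652 + 0.028460 + 0.024524 + 0.002323 = 0.159014
B_II = 1 / 0.159014 = 6.2888
Σp_IVᵢ² = 0.4340² + 0.1191² + 0.0128² + 0.0085² + 0.2638² + 0.0383² + 0.1234² = 0.188356 + 0.014185 + 0.000164 + 0.000072 + 0.069590 + 0.001467 + 0.015228 = 0.289062
B_IV = 1 / 0.289062 = 3.4595
Σp_IIIᵢ² = 0.8315² + 0.0054² + 0.0054² + 0.0054² + 0.0054² + 0.0054² + 0.1413² = 0.691392 + 0.000029 + 0.000029 + 0.000029 + 0.000029 + 0.000029 + 0.019966 = 0.711503
B_III = 1 / 0.711503 = 1.4055
Σp_Iᵢ² = 0.2796² + 0.0054² + 0.0699² + 0.1613² + 0.1720² + 0.2688² + 0.0430² = 0.078176 + 0.000029 + 0.004886 + 0.026018 + 0.029584 + 0.072253 + 0.001849 = 0.212795
B_I = 1 / 0.212795 = 4.6994
Highest B → broadest niche (most generalist): morphospecies II (B = 6.29).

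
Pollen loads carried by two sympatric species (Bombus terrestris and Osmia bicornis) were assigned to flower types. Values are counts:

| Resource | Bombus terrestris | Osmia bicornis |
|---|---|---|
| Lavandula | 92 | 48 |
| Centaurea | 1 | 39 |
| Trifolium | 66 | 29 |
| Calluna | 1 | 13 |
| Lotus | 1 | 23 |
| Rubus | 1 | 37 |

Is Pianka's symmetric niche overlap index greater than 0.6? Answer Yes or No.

Yes

Proportions for Bombus terrestris (n=162): 92/162=0.5679, 1/162=0.0062, 66/162=0.4074, 1/162=0.0062, 1/162=0.0062, 1/162=0.0062
Proportions for Osmia bicornis (n=189): 48/189=0.2540, 39/189=0.2063, 29/189=0.1534, 13/189=0.0688, 23/189=0.1217, 37/189=0.1958
Σ p₁ᵢp₂ᵢ = 0.144247 + 0.001279 + 0.062495 + 0.000427 + 0.000755 + 0.001214 = 0.210417
Σp_1ᵢ² = 0.5679² + 0.0062² + 0.4074² + 0.0062² + 0.0062² + 0.0062² = 0.322510 + 0.000038 + 0.165975 + 0.000038 + 0.000038 + 0.000038 = 0.488637
Σp_2ᵢ² = 0.2540² + 0.2063² + 0.1534² + 0.0688² + 0.1217² + 0.1958² = 0.064516 + 0.042560 + 0.023532 + 0.004733 + 0.014811 + 0.038338 = 0.188490
O = 0.210417 / √(0.488637 × 0.188490) = 0.210417 / 0.3034851 = 0.6933
O = 0.6933 > 0.6 → Yes.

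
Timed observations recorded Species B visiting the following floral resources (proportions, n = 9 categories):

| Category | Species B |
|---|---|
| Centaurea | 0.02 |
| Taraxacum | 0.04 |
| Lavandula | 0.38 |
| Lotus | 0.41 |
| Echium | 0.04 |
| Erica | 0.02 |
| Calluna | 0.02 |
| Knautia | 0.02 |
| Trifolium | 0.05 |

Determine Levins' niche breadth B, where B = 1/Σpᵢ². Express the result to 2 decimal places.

3.13

Σpᵢ² = 0.02² + 0.04² + 0.38² + 0.41² + 0.04² + 0.02² + 0.02² + 0.02² + 0.05² = 0.0004 + 0.0016 + 0.1444 + 0.1681 + 0.0016 + 0.0004 + 0.0004 + 0.0004 + 0.0025 = 0.3198
B = 1 / 0.3198 = 3.1270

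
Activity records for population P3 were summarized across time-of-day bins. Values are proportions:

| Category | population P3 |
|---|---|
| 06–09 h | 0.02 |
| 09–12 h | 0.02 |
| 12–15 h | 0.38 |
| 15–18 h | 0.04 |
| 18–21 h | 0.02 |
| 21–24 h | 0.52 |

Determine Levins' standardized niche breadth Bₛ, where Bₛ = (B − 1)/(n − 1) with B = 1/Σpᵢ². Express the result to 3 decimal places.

Σpᵢ² = 0.02² + 0.02² + 0.38² + 0.04² + 0.02² + 0.52² = 0.0004 + 0.0004 + 0.1444 + 0.0016 + 0.0004 + 0.2704 = 0.4176
B = 1 / 0.4176 = 2.39464
Bₛ = (B − 1)/(n − 1) = (2.39464 − 1)/(6 − 1) = 1.39464/5 = 0.27893

0.279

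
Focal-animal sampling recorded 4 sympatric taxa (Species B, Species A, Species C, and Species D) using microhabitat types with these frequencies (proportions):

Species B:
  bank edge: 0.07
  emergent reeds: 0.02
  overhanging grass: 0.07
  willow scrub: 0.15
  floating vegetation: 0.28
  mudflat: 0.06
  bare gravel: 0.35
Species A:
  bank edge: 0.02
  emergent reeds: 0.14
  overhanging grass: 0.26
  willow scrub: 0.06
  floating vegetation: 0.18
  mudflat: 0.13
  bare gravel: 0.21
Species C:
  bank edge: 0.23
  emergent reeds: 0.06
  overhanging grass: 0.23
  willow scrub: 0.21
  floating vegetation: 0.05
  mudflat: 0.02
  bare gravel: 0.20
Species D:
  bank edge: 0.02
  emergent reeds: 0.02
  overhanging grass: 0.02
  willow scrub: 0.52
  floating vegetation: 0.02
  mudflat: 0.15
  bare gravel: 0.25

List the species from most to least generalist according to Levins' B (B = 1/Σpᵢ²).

Species A > Species C > Species B > Species D

Σp_Bᵢ² = 0.07² + 0.02² + 0.07² + 0.15² + 0.28² + 0.06² + 0.35² = 0.0049 + 0.0004 + 0.0049 + 0.0225 + 0.0784 + 0.0036 + 0.1225 = 0.2372
B_B = 1 / 0.2372 = 4.2159
Σp_Aᵢ² = 0.02² + 0.14² + 0.26² + 0.06² + 0.18² + 0.13² + 0.21² = 0.0004 + 0.0196 + 0.0676 + 0.0036 + 0.0324 + 0.0169 + 0.0441 = 0.1846
B_A = 1 / 0.1846 = 5.4171
Σp_Cᵢ² = 0.23² + 0.06² + 0.23² + 0.21² + 0.05² + 0.02² + 0.20² = 0.0529 + 0.0036 + 0.0529 + 0.0441 + 0.0025 + 0.0004 + 0.0400 = 0.1964
B_C = 1 / 0.1964 = 5.0916
Σp_Dᵢ² = 0.02² + 0.02² + 0.02² + 0.52² + 0.02² + 0.15² + 0.25² = 0.0004 + 0.0004 + 0.0004 + 0.2704 + 0.0004 + 0.0225 + 0.0625 = 0.3570
B_D = 1 / 0.3570 = 2.8011
Ranking by B (broadest → narrowest): Species A (5.42) > Species C (5.09) > Species B (4.22) > Species D (2.80)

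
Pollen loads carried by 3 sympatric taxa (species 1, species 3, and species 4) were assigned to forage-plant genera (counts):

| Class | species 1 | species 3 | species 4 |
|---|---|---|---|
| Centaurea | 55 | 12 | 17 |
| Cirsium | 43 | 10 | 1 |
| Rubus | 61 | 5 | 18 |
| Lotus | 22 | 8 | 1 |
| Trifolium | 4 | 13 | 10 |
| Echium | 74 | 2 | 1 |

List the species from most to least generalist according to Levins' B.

species 3 > species 1 > species 4

Proportions for species 1 (n=259): 55/259=0.2124, 43/259=0.1660, 61/259=0.2355, 22/259=0.0849, 4/259=0.0154, 74/259=0.2857
Proportions for species 3 (n=50): 12/50=0.2400, 10/50=0.2000, 5/50=0.1000, 8/50=0.1600, 13/50=0.2600, 2/50=0.0400
Proportions for species 4 (n=48): 17/48=0.3542, 1/48=0.0208, 18/48=0.3750, 1/48=0.0208, 10/48=0.2083, 1/48=0.0208
Σp_1ᵢ² = 0.2124² + 0.1660² + 0.2355² + 0.0849² + 0.0154² + 0.2857² = 0.045114 + 0.027556 + 0.055460 + 0.007208 + 0.000237 + 0.081624 = 0.217199
B_1 = 1 / 0.217199 = 4.6041
Σp_3ᵢ² = 0.2400² + 0.2000² + 0.1000² + 0.1600² + 0.2600² + 0.0400² = 0.057600 + 0.040000 + 0.010000 + 0.025600 + 0.067600 + 0.001600 = 0.202400
B_3 = 1 / 0.202400 = 4.9407
Σp_4ᵢ² = 0.3542² + 0.0208² + 0.3750² + 0.0208² + 0.2083² + 0.0208² = 0.125458 + 0.000433 + 0.140625 + 0.000433 + 0.043389 + 0.000433 = 0.310771
B_4 = 1 / 0.310771 = 3.2178
Ranking by B (broadest → narrowest): species 3 (4.94) > species 1 (4.60) > species 4 (3.22)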